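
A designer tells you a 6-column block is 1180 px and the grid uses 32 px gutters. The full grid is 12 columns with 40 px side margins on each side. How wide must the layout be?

2472 px

6 columns + 5 gutters: 6c + 5·32 = 1180.
6c = 1180 − 160 = 1020, so c = 170 px.
Adding margins, columns and gutters: 80 + 2040 + 352 = 2472 px.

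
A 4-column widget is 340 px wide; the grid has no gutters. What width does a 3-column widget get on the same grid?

255 px

With no gutters, each column is 340/4 = 85 px.
With no gutters, 3 columns span 3·85 = 255 px.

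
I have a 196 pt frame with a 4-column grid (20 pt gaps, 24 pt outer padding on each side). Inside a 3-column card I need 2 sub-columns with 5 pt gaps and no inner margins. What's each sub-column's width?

50.5 pt

Inside the margins: 196 − 48 = 148 pt.
148 − 3·20 = 88; ÷4 gives c = 22 pt.
3-column span = 3·22 + 2·20 = 106 pt.
2d + 1·5 = 106 → 2d = 101 → d = 50.5 pt.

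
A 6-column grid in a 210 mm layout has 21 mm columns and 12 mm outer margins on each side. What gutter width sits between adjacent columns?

Content width = 210 − 2·12 = 186 mm.
6 columns take 6·21 = 126 mm; remaining 60 splits into 5 gutters.
g = 60 / 5 = 12 mm.

12 mm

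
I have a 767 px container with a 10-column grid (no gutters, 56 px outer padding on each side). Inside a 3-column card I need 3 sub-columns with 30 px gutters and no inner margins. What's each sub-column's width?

Take off 112 px of margins, leaving 655 px.
10c = 655 → c = 65.5 px.
3-column span = 3·65.5 = 196.5 px.
3d + 2·30 = 196.5 → 3d = 136.5 → d = 45.5 px.

45.5 px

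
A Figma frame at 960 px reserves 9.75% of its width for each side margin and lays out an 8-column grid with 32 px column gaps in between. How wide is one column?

68.6 px

960 × (1 − 2·9.75%) = 960 × 80.5% = 772.8 px for the columns.
8 columns + 7 column gaps: 8c + 7·32 = 772.8.
8c = 772.8 − 224 = 548.8, so c = 68.6 px.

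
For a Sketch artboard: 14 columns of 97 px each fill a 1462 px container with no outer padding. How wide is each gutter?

Columns use 1358 px, leaving 104 px across 13 gutters = 8 px each.

8 px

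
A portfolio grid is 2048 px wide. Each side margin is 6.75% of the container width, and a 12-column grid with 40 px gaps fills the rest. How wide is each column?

Margins: 6.75% × 2048 = 138.24 px each, so content = 2048 − 276.48 = 1771.52 px.
12c + 11·40 = 1771.52 → 12c = 1331.52 → c = 110.96 px.

110.96 px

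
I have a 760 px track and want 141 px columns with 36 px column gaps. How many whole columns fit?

4 columns

Each extra column adds 141 + 36 = 177 px.
(760 + 36) / 177 = 4.50, so 4 columns fit.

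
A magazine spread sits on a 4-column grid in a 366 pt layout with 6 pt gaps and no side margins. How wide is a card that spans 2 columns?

4 columns + 3 gaps: 4c + 3·6 = 366.
4c = 366 − 18 = 348, so c = 87 pt.
2-column span = 2·87 + 1·6 = 180 pt.

180 pt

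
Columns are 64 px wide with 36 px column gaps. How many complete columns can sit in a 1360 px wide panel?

13 columns

Each extra column adds 64 + 36 = 100 px.
(1360 + 36) / 100 = 13.96, so 13 columns fit.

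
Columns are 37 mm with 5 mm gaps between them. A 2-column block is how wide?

79 mm

2 columns plus 1 gap: 74 + 5 = 79 mm.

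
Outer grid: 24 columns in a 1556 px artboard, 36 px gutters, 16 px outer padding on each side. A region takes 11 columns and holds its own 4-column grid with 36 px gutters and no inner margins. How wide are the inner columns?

Outer content = 1556 − 2·16 = 1524 px.
1524 − 23·36 = 696; ÷24 gives c = 29 px.
11 columns plus 10 gutters: 319 + 360 = 679 px.
Subtracting 3 gutters of 36 leaves 571 for 4 columns, so d = 142.75 px.

142.75 px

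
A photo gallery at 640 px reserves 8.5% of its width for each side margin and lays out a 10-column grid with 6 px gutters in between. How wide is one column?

Margins: 8.5% × 640 = 54.4 px each, so content = 640 − 108.8 = 531.2 px.
531.2 − 9·6 = 477.2; ÷10 gives c = 47.72 px.

47.72 px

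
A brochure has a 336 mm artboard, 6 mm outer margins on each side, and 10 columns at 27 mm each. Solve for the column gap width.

6 mm

Subtract both margins: 336 − 2·6 = 324 mm.
10 columns take 10·27 = 270 mm; remaining 54 splits into 9 column gaps.
g = 54 / 9 = 6 mm.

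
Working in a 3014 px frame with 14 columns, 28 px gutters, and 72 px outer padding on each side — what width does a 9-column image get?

Content width = 3014 − 2·72 = 2870 px.
14 columns + 13 gutters: 14c + 13·28 = 2870.
14c = 2870 − 364 = 2506, so c = 179 px.
9 columns plus 8 gutters: 1611 + 224 = 1835 px.

1835 px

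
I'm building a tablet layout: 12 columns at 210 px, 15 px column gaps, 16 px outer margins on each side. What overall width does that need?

2717 px

Adding margins, columns and gutters: 32 + 2520 + 165 = 2717 px.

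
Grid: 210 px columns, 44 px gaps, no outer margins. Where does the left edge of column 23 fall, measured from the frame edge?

5588 px

No margin, so column 23 starts at 22·(column + gutter) = 22·254 = 5588 px.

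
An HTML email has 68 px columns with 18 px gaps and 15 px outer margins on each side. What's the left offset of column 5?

359 px

Column 5 starts at margin + 4·(column + gutter) = 15 + 4·86 = 359 px.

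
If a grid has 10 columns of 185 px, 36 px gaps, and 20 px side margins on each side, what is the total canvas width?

Adding margins, columns and gutters: 40 + 1850 + 324 = 2214 px.

2214 px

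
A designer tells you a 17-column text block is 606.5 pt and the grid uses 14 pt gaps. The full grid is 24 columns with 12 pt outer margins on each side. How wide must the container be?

886 pt

Subtracting 16 gaps of 14 leaves 382.5 for 17 columns, so c = 22.5 pt.
Container = 2·12 + 24·22.5 + 23·14 = 24 + 540 + 322 = 886 pt.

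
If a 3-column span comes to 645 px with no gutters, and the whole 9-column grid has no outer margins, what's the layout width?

1935 px

645 / 3 = 215 px per column.
Total width: 9·215 = 1935 px.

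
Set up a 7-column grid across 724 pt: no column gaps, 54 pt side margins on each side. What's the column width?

88 pt

Subtract both margins: 724 − 2·54 = 616 pt.
With no column gaps, each column is 616/7 = 88 pt.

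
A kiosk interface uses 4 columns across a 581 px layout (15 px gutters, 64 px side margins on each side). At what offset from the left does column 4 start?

415 px

Take off 128 px of margins, leaving 453 px.
Subtracting 3 gutters of 15 leaves 408 for 4 columns, so c = 102 px.
Column 4 starts at margin + 3·(column + gutter) = 64 + 3·117 = 415 px.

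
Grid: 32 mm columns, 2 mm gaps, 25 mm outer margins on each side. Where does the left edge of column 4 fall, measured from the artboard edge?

Each column+gutter stride is 34 mm; 3 of them past the 25 mm margin is 25 + 102 = 127 mm.

127 mm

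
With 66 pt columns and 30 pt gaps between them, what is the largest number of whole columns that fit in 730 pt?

7 columns: 7·66 + 6·30 = 642 pt ≤ 730.
8 columns: 738 pt > 730. So 7.

7 columns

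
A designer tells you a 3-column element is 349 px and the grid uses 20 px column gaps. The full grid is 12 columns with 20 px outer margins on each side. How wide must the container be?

3c + 2·20 = 349 → 3c = 309 → c = 103 px.
Adding margins, columns and gutters: 40 + 1236 + 220 = 1496 px.

1496 px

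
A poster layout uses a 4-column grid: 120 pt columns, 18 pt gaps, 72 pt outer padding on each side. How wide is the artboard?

Artboard = 2·72 + 4·120 + 3·18 = 144 + 480 + 54 = 678 pt.

678 pt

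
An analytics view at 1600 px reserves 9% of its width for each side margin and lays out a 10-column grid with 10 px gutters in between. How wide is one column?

Each margin = 9% of 1600 = 144 px; content = 1600 − 2·144 = 1312 px.
10c + 9·10 = 1312 → 10c = 1222 → c = 122.2 px.

122.2 px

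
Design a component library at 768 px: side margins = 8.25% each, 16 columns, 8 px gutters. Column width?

768 × (1 − 2·8.25%) = 768 × 83.5% = 641.28 px for the columns.
16c + 15·8 = 641.28 → 16c = 521.28 → c = 32.58 px.

32.58 px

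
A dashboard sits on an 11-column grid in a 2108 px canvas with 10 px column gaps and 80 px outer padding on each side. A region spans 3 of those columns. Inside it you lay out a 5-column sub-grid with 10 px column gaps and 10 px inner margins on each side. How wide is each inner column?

Inside the margins: 2108 − 160 = 1948 px.
11 columns + 10 column gaps: 11c + 10·10 = 1948.
11c = 1948 − 100 = 1848, so c = 168 px.
Span of 3: 3·168 + 2·10 = 504 + 20 = 524 px.
Inner content = 524 − 2·10 = 504 px.
504 − 4·10 = 464; ÷5 gives d = 92.8 px.

92.8 px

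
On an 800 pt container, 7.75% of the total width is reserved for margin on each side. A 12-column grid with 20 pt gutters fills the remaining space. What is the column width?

Margins: 7.75% × 800 = 62 pt each, so content = 800 − 124 = 676 pt.
Subtracting 11 gutters of 20 leaves 456 for 12 columns, so c = 38 pt.

38 pt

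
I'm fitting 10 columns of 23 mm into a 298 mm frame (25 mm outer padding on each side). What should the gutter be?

2 mm

Take off 50 mm of margins, leaving 248 mm.
10 columns take 10·23 = 230 mm; remaining 18 splits into 9 gutters.
g = 18 / 9 = 2 mm.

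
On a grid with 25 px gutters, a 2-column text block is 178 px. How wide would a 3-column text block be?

279.5 px

2 columns + 1 gutter: 2c + 1·25 = 178.
2c = 178 − 25 = 153, so c = 76.5 px.
Span of 3: 3·76.5 + 2·25 = 229.5 + 50 = 279.5 px.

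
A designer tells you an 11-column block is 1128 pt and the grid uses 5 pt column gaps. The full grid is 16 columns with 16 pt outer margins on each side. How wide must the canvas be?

1128 − 10·5 = 1078; ÷11 gives c = 98 pt.
Canvas = 2·16 + 16·98 + 15·5 = 32 + 1568 + 75 = 1675 pt.

1675 pt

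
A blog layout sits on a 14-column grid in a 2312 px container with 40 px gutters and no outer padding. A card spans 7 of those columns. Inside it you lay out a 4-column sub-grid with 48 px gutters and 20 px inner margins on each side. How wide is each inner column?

238 px

14c + 13·40 = 2312 → 14c = 1792 → c = 128 px.
Span of 7: 7·128 + 6·40 = 896 + 240 = 1136 px.
Inner content = 1136 − 2·20 = 1096 px.
4d + 3·48 = 1096 → 4d = 952 → d = 238 px.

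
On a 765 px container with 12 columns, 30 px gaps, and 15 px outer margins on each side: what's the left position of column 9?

525 px

Content = 765 − 2·15 = 735 px.
12c + 11·30 = 735 → 12c = 405 → c = 33.75 px.
Each column+gutter stride is 63.75 px; 8 of them past the 15 px margin is 15 + 510 = 525 px.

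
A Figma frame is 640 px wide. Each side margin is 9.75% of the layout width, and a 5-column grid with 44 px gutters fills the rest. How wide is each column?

67.84 px

Each margin = 9.75% of 640 = 62.4 px; content = 640 − 2·62.4 = 515.2 px.
5c + 4·44 = 515.2 → 5c = 339.2 → c = 67.84 px.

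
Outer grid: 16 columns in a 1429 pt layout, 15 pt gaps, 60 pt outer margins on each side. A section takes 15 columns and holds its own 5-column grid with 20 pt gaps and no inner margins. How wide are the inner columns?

229.25 pt

Outer content = 1429 − 2·60 = 1309 pt.
16 columns + 15 gaps: 16c + 15·15 = 1309.
16c = 1309 − 225 = 1084, so c = 67.75 pt.
15-column span = 15·67.75 + 14·15 = 1226.25 pt.
Subtracting 4 gaps of 20 leaves 1146.25 for 5 columns, so d = 229.25 pt.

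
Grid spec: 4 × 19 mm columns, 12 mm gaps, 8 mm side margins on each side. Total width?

128 mm

Adding margins, columns and gutters: 16 + 76 + 36 = 128 mm.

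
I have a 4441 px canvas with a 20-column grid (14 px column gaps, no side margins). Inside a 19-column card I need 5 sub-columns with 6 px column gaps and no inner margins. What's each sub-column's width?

20c + 19·14 = 4441 → 20c = 4175 → c = 208.75 px.
19-column span = 19·208.75 + 18·14 = 4218.25 px.
5d + 4·6 = 4218.25 → 5d = 4194.25 → d = 838.85 px.

838.85 px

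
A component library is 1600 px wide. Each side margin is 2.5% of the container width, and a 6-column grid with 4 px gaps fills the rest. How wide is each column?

1600 × (1 − 2·2.5%) = 1600 × 95% = 1520 px for the columns.
6c + 5·4 = 1520 → 6c = 1500 → c = 250 px.

250 px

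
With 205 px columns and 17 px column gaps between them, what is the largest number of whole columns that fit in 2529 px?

11 columns

Each extra column adds 205 + 17 = 222 px.
(2529 + 17) / 222 = 11.47, so 11 columns fit.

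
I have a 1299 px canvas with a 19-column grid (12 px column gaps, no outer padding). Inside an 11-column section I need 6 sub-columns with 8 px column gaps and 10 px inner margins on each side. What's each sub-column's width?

114.5 px

19 columns + 18 column gaps: 19c + 18·12 = 1299.
19c = 1299 − 216 = 1083, so c = 57 px.
11 columns plus 10 column gaps: 627 + 120 = 747 px.
Inner content = 747 − 2·10 = 727 px.
727 − 5·8 = 687; ÷6 gives d = 114.5 px.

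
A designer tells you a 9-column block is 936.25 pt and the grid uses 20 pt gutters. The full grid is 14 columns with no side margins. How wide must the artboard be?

1467.5 pt

9 columns + 8 gutters: 9c + 8·20 = 936.25.
9c = 936.25 − 160 = 776.25, so c = 86.25 pt.
Artboard = 14·86.25 + 13·20 = 1207.5 + 260 = 1467.5 pt.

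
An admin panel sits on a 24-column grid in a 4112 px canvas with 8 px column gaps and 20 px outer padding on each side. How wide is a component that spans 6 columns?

1012 px

Subtract both margins: 4112 − 2·20 = 4072 px.
4072 − 23·8 = 3888; ÷24 gives c = 162 px.
Span of 6: 6·162 + 5·8 = 972 + 40 = 1012 px.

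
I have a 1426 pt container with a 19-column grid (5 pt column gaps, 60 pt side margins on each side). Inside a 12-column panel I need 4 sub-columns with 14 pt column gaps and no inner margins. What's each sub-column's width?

Inside the margins: 1426 − 120 = 1306 pt.
19 columns + 18 column gaps: 19c + 18·5 = 1306.
19c = 1306 − 90 = 1216, so c = 64 pt.
12 columns plus 11 column gaps: 768 + 55 = 823 pt.
4 columns + 3 column gaps: 4d + 3·14 = 823.
4d = 823 − 42 = 781, so d = 195.25 pt.

195.25 pt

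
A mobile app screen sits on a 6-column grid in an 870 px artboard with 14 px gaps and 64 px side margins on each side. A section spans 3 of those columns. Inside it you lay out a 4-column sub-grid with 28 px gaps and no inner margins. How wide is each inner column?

Inside the margins: 870 − 128 = 742 px.
742 − 5·14 = 672; ÷6 gives c = 112 px.
3 columns plus 2 gaps: 336 + 28 = 364 px.
364 − 3·28 = 280; ÷4 gives d = 70 px.

70 px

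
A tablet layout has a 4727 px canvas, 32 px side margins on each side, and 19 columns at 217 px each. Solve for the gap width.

Content width = 4727 − 2·32 = 4663 px.
19 columns take 19·217 = 4123 px; remaining 540 splits into 18 gaps.
g = 540 / 18 = 30 px.

30 px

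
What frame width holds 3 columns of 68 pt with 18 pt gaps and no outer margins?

240 pt

Total width: 3·68 + 2·18 = 240 pt.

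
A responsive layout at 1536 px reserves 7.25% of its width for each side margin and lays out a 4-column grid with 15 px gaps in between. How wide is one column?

Each margin = 7.25% of 1536 = 111.36 px; content = 1536 − 2·111.36 = 1313.28 px.
4c + 3·15 = 1313.28 → 4c = 1268.28 → c = 317.07 px.

317.07 px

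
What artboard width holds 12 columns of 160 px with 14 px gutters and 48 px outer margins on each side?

2170 px

Total width: 2·48 + 12·160 + 11·14 = 2170 px.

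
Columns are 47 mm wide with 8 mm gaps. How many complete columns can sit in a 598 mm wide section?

11 columns

Each extra column adds 47 + 8 = 55 mm.
(598 + 8) / 55 = 11.02, so 11 columns fit.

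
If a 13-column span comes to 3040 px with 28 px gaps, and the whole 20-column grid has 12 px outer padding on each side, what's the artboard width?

3040 − 12·28 = 2704; ÷13 gives c = 208 px.
Adding margins, columns and gutters: 24 + 4160 + 532 = 4716 px.

4716 px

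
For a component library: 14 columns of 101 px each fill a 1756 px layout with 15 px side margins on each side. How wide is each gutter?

24 px

Content width = 1756 − 2·15 = 1726 px.
14 columns take 14·101 = 1414 px; remaining 312 splits into 13 gutters.
g = 312 / 13 = 24 px.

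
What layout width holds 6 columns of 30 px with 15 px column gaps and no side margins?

Total width: 6·30 + 5·15 = 255 px.

255 px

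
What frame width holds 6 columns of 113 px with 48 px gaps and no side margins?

918 px

Frame = 6·113 + 5·48 = 678 + 240 = 918 px.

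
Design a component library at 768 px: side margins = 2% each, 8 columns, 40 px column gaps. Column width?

768 × (1 − 2·2%) = 768 × 96% = 737.28 px for the columns.
8c + 7·40 = 737.28 → 8c = 457.28 → c = 57.16 px.

57.16 px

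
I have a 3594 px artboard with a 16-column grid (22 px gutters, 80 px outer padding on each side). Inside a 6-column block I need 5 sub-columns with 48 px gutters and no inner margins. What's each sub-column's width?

216.4 px

Take off 160 px of margins, leaving 3434 px.
Subtracting 15 gutters of 22 leaves 3104 for 16 columns, so c = 194 px.
Span of 6: 6·194 + 5·22 = 1164 + 110 = 1274 px.
5 columns + 4 gutters: 5d + 4·48 = 1274.
5d = 1274 − 192 = 1082, so d = 216.4 px.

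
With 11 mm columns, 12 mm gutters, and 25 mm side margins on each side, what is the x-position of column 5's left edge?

117 mm

Before column 5: the margin + 4 columns + 4 gutters.
Offset = 25 + 4·(11 + 12) = 25 + 92 = 117 mm.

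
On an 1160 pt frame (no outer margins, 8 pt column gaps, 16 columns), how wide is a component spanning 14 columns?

1160 − 15·8 = 1040; ÷16 gives c = 65 pt.
Span of 14: 14·65 + 13·8 = 910 + 104 = 1014 pt.

1014 pt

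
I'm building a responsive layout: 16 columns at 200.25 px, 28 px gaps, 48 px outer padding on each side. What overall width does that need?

Artboard = 2·48 + 16·200.25 + 15·28 = 96 + 3204 + 420 = 3720 px.

3720 px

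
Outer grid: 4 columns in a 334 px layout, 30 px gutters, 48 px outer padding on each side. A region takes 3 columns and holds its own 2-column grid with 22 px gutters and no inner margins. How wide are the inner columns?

Outer content = 334 − 2·48 = 238 px.
4c + 3·30 = 238 → 4c = 148 → c = 37 px.
Span of 3: 3·37 + 2·30 = 111 + 60 = 171 px.
Subtracting 1 gutter of 22 leaves 149 for 2 columns, so d = 74.5 px.

74.5 px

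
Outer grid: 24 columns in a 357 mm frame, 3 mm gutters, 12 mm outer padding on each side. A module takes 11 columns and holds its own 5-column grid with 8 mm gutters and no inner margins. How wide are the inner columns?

23.8 mm

Inside the margins: 357 − 24 = 333 mm.
333 − 23·3 = 264; ÷24 gives c = 11 mm.
11 columns plus 10 gutters: 121 + 30 = 151 mm.
5 columns + 4 gutters: 5d + 4·8 = 151.
5d = 151 − 32 = 119, so d = 23.8 mm.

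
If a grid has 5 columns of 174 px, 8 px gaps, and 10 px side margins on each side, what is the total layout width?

Adding margins, columns and gutters: 20 + 870 + 32 = 922 px.

922 px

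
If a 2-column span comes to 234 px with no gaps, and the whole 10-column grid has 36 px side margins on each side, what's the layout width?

1242 px

2c = 234 → c = 117 px.
Summing: 72 + 1170 = 1242 px.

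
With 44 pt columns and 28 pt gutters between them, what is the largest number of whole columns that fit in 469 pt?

6 columns

k columns need k·44 + (k−1)·28 = k·72 − 28.
k·72 − 28 ≤ 469 → k ≤ 497 / 72 ≈ 6.90, so k = 6.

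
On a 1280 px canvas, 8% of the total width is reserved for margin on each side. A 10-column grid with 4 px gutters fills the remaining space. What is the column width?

103.92 px

Margins: 8% × 1280 = 102.4 px each, so content = 1280 − 204.8 = 1075.2 px.
10 columns + 9 gutters: 10c + 9·4 = 1075.2.
10c = 1075.2 − 36 = 1039.2, so c = 103.92 px.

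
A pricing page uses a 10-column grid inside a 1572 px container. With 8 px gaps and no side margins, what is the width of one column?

10 columns + 9 gaps: 10c + 9·8 = 1572.
10c = 1572 − 72 = 1500, so c = 150 px.

150 px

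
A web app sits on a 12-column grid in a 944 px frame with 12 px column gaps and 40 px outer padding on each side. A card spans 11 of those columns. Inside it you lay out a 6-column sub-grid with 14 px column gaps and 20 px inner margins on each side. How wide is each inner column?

Inside the margins: 944 − 80 = 864 px.
864 − 11·12 = 732; ÷12 gives c = 61 px.
11-column span = 11·61 + 10·12 = 791 px.
Inner content = 791 − 2·20 = 751 px.
751 − 5·14 = 681; ÷6 gives d = 113.5 px.

113.5 px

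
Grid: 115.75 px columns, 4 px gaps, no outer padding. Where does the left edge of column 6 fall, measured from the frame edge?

598.75 px

Before column 6: 5 columns + 5 gaps.
Offset = 5·(115.75 + 4) = 5·119.75 = 598.75 px.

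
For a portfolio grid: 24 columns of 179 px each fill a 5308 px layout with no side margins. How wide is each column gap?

44 px

Columns use 4296 px, leaving 1012 px across 23 column gaps = 44 px each.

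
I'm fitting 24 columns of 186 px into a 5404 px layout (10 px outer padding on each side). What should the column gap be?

Content width = 5404 − 2·10 = 5384 px.
24·186 + 23g = 5384 → 23g = 920 → g = 40 px.

40 px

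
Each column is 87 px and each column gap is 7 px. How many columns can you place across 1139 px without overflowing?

12 columns

k columns need k·87 + (k−1)·7 = k·94 − 7.
k·94 − 7 ≤ 1139 → k ≤ 1146 / 94 ≈ 12.19, so k = 12.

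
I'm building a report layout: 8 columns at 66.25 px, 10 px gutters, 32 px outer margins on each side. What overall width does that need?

664 px

Artboard = 2·32 + 8·66.25 + 7·10 = 64 + 530 + 70 = 664 px.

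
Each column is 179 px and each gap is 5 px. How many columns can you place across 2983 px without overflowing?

16 columns

k columns need k·179 + (k−1)·5 = k·184 − 5.
k·184 − 5 ≤ 2983 → k ≤ 2988 / 184 ≈ 16.24, so k = 16.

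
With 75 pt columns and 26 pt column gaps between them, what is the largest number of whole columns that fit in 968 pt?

9 columns: 9·75 + 8·26 = 883 pt ≤ 968.
10 columns: 984 pt > 968. So 9.

9 columns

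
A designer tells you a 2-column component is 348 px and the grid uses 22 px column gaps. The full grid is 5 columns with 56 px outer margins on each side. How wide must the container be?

1015 px

Subtracting 1 column gap of 22 leaves 326 for 2 columns, so c = 163 px.
Total width: 2·56 + 5·163 + 4·22 = 1015 px.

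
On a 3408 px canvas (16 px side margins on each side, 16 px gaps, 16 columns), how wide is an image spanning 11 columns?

Content width = 3408 − 2·16 = 3376 px.
Subtracting 15 gaps of 16 leaves 3136 for 16 columns, so c = 196 px.
Span of 11: 11·196 + 10·16 = 2156 + 160 = 2316 px.

2316 px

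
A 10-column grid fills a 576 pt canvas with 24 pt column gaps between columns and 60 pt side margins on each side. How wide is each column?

24 pt

Take off 120 pt of margins, leaving 456 pt.
10c + 9·24 = 456 → 10c = 240 → c = 24 pt.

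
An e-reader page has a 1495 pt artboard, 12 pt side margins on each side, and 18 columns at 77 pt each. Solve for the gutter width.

5 pt

Take off 24 pt of margins, leaving 1471 pt.
18·77 + 17g = 1471 → 17g = 85 → g = 5 pt.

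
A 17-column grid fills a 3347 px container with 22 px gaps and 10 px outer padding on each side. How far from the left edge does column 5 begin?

Subtract both margins: 3347 − 2·10 = 3327 px.
17c + 16·22 = 3327 → 17c = 2975 → c = 175 px.
Each column+gutter stride is 197 px; 4 of them past the 10 px margin is 10 + 788 = 798 px.

798 px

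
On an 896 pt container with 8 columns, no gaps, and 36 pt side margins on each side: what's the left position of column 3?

242 pt

Subtract both margins: 896 − 2·36 = 824 pt.
With no gaps, each column is 824/8 = 103 pt.
Before column 3: the margin + 2 columns + 2 gaps.
Offset = 36 + 2·(103 + 0) = 36 + 206 = 242 pt.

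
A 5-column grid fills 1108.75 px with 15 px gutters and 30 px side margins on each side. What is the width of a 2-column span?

Inside the margins: 1108.75 − 60 = 1048.75 px.
5 columns + 4 gutters: 5c + 4·15 = 1048.75.
5c = 1048.75 − 60 = 988.75, so c = 197.75 px.
2-column span = 2·197.75 + 1·15 = 410.5 px.

410.5 px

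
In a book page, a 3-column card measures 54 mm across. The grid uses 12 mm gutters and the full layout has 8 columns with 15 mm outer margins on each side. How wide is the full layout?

Subtracting 2 gutters of 12 leaves 30 for 3 columns, so c = 10 mm.
Layout = 2·15 + 8·10 + 7·12 = 30 + 80 + 84 = 194 mm.

194 mm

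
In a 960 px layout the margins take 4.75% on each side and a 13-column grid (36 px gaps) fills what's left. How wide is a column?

33.6 px

960 × (1 − 2·4.75%) = 960 × 90.5% = 868.8 px for the columns.
13 columns + 12 gaps: 13c + 12·36 = 868.8.
13c = 868.8 − 432 = 436.8, so c = 33.6 px.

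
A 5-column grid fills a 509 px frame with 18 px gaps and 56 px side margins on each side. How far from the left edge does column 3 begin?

222 px

Content = 509 − 2·56 = 397 px.
Subtracting 4 gaps of 18 leaves 325 for 5 columns, so c = 65 px.
Before column 3: the margin + 2 columns + 2 gaps.
Offset = 56 + 2·(65 + 18) = 56 + 166 = 222 px.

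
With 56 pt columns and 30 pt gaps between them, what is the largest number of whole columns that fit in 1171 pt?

Each extra column adds 56 + 30 = 86 pt.
(1171 + 30) / 86 = 13.97, so 13 columns fit.

13 columns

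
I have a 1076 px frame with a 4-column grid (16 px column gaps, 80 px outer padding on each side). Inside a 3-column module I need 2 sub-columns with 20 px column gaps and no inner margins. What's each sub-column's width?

331.5 px

Inside the margins: 1076 − 160 = 916 px.
916 − 3·16 = 868; ÷4 gives c = 217 px.
Span of 3: 3·217 + 2·16 = 651 + 32 = 683 px.
2 columns + 1 column gap: 2d + 1·20 = 683.
2d = 683 − 20 = 663, so d = 331.5 px.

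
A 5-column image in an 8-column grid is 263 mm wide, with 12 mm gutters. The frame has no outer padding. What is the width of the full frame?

5 columns + 4 gutters: 5c + 4·12 = 263.
5c = 263 − 48 = 215, so c = 43 mm.
Summing: 344 + 84 = 428 mm.

428 mm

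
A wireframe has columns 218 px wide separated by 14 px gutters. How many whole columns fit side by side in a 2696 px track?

Each extra column adds 218 + 14 = 232 px.
(2696 + 14) / 232 = 11.68, so 11 columns fit.

11 columns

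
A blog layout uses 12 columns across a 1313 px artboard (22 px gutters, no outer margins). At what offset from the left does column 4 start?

12 columns + 11 gutters: 12c + 11·22 = 1313.
12c = 1313 − 242 = 1071, so c = 89.25 px.
Before column 4: 3 columns + 3 gutters.
Offset = 3·(89.25 + 22) = 3·111.25 = 333.75 px.

333.75 px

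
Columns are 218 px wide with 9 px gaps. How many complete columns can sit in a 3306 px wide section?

14 columns: 14·218 + 13·9 = 3169 px ≤ 3306.
15 columns: 3396 px > 3306. So 14.

14 columns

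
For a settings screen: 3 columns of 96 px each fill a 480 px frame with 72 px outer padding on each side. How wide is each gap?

Subtract both margins: 480 − 2·72 = 336 px.
3·96 + 2g = 336 → 2g = 48 → g = 24 px.

24 px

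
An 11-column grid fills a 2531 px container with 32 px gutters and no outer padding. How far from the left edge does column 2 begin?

2531 − 10·32 = 2211; ÷11 gives c = 201 px.
Before column 2: 1 column + 1 gutter.
Offset = 1·(201 + 32) = 1·233 = 233 px.

233 px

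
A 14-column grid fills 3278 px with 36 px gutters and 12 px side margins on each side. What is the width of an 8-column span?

Take off 24 px of margins, leaving 3254 px.
Subtracting 13 gutters of 36 leaves 2786 for 14 columns, so c = 199 px.
8-column span = 8·199 + 7·36 = 1844 px.

1844 px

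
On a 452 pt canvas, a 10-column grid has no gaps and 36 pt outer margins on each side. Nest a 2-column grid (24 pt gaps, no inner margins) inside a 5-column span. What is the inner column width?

83 pt

Inside the margins: 452 − 72 = 380 pt.
380 / 10 = 38 pt per column.
With no gaps, 5 columns span 5·38 = 190 pt.
2 columns + 1 gap: 2d + 1·24 = 190.
2d = 190 − 24 = 166, so d = 83 pt.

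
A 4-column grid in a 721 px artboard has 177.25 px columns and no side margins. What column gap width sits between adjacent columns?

4 px

4 columns take 4·177.25 = 709 px; remaining 12 splits into 3 column gaps.
g = 12 / 3 = 4 px.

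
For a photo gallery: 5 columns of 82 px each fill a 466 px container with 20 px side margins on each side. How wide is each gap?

Take off 40 px of margins, leaving 426 px.
Columns use 410 px, leaving 16 px across 4 gaps = 4 px each.

4 px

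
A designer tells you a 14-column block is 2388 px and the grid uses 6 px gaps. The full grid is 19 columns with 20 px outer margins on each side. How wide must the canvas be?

14c + 13·6 = 2388 → 14c = 2310 → c = 165 px.
Total width: 2·20 + 19·165 + 18·6 = 3283 px.

3283 px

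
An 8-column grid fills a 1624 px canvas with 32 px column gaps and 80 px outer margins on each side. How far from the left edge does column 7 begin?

Subtract both margins: 1624 − 2·80 = 1464 px.
8c + 7·32 = 1464 → 8c = 1240 → c = 155 px.
Each column+gutter stride is 187 px; 6 of them past the 80 px margin is 80 + 1122 = 1202 px.

1202 px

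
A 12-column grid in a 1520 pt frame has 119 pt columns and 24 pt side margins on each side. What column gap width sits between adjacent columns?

4 pt

Take off 48 pt of margins, leaving 1472 pt.
12·119 + 11g = 1472 → 11g = 44 → g = 4 pt.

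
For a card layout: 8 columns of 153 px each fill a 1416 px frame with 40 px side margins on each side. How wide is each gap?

Inside the margins: 1416 − 80 = 1336 px.
8·153 + 7g = 1336 → 7g = 112 → g = 16 px.

16 px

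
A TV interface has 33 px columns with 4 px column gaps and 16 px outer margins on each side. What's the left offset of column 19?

Before column 19: the margin + 18 columns + 18 column gaps.
Offset = 16 + 18·(33 + 4) = 16 + 666 = 682 px.

682 px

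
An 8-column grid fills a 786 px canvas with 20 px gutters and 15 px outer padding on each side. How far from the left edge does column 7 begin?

Subtract both margins: 786 − 2·15 = 756 px.
8 columns + 7 gutters: 8c + 7·20 = 756.
8c = 756 − 140 = 616, so c = 77 px.
Before column 7: the margin + 6 columns + 6 gutters.
Offset = 15 + 6·(77 + 20) = 15 + 582 = 597 px.

597 px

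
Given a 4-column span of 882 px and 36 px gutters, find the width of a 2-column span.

882 − 3·36 = 774; ÷4 gives c = 193.5 px.
Span of 2: 2·193.5 + 1·36 = 387 + 36 = 423 px.

423 px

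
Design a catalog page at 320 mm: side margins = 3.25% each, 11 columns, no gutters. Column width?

27.2 mm

Each margin = 3.25% of 320 = 10.4 mm; content = 320 − 2·10.4 = 299.2 mm.
With no gutters, each column is 299.2/11 = 27.2 mm.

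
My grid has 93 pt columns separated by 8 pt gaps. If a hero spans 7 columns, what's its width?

699 pt

Span of 7: 7·93 + 6·8 = 651 + 48 = 699 pt.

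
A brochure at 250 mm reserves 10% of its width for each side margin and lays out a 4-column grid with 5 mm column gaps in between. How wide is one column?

46.25 mm

250 × (1 − 2·10%) = 250 × 80% = 200 mm for the columns.
4c + 3·5 = 200 → 4c = 185 → c = 46.25 mm.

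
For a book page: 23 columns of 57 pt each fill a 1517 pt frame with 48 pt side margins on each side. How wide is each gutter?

5 pt

Content width = 1517 − 2·48 = 1421 pt.
23 columns take 23·57 = 1311 pt; remaining 110 splits into 22 gutters.
g = 110 / 22 = 5 pt.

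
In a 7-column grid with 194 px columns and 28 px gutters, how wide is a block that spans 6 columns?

6 columns plus 5 gutters: 1164 + 140 = 1304 px.

1304 px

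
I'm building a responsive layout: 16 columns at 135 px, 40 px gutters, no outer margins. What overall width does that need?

Layout = 16·135 + 15·40 = 2160 + 600 = 2760 px.

2760 px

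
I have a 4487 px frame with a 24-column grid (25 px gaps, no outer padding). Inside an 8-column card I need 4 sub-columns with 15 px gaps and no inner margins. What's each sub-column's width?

4487 − 23·25 = 3912; ÷24 gives c = 163 px.
8 columns plus 7 gaps: 1304 + 175 = 1479 px.
1479 − 3·15 = 1434; ÷4 gives d = 358.5 px.

358.5 px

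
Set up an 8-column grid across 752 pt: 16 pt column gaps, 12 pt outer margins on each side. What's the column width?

77 pt

Inside the margins: 752 − 24 = 728 pt.
728 − 7·16 = 616; ÷8 gives c = 77 pt.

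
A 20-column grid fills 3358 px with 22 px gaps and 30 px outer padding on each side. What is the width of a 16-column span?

2634 px

Take off 60 px of margins, leaving 3298 px.
20 columns + 19 gaps: 20c + 19·22 = 3298.
20c = 3298 − 418 = 2880, so c = 144 px.
Span of 16: 16·144 + 15·22 = 2304 + 330 = 2634 px.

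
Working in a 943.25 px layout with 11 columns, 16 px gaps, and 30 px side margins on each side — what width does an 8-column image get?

638 px

Inside the margins: 943.25 − 60 = 883.25 px.
Subtracting 10 gaps of 16 leaves 723.25 for 11 columns, so c = 65.75 px.
8-column span = 8·65.75 + 7·16 = 638 px.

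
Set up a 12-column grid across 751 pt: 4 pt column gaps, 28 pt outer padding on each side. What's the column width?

54.25 pt

Content width = 751 − 2·28 = 695 pt.
12c + 11·4 = 695 → 12c = 651 → c = 54.25 pt.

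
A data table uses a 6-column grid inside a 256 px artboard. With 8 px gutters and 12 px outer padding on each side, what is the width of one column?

Take off 24 px of margins, leaving 232 px.
6c + 5·8 = 232 → 6c = 192 → c = 32 px.

32 px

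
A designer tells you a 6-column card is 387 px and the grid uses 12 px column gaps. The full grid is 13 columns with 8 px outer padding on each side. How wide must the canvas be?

868.5 px

Subtracting 5 column gaps of 12 leaves 327 for 6 columns, so c = 54.5 px.
Canvas = 2·8 + 13·54.5 + 12·12 = 16 + 708.5 + 144 = 868.5 px.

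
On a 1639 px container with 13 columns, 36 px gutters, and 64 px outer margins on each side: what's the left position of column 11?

Inside the margins: 1639 − 128 = 1511 px.
Subtracting 12 gutters of 36 leaves 1079 for 13 columns, so c = 83 px.
Before column 11: the margin + 10 columns + 10 gutters.
Offset = 64 + 10·(83 + 36) = 64 + 1190 = 1254 px.

1254 px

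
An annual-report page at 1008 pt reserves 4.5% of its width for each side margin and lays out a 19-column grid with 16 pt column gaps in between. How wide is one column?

1008 × (1 − 2·4.5%) = 1008 × 91% = 917.28 pt for the columns.
917.28 − 18·16 = 629.28; ÷19 gives c = 33.12 pt.

33.12 pt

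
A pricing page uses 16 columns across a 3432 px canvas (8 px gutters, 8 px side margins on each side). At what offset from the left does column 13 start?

2576 px

Content = 3432 − 2·8 = 3416 px.
16c + 15·8 = 3416 → 16c = 3296 → c = 206 px.
Before column 13: the margin + 12 columns + 12 gutters.
Offset = 8 + 12·(206 + 8) = 8 + 2568 = 2576 px.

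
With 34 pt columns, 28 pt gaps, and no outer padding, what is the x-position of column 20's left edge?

Before column 20: 19 columns + 19 gaps.
Offset = 19·(34 + 28) = 19·62 = 1178 pt.

1178 pt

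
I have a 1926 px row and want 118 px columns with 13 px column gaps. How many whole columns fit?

14 columns: 14·118 + 13·13 = 1821 px ≤ 1926.
15 columns: 1952 px > 1926. So 14.

14 columns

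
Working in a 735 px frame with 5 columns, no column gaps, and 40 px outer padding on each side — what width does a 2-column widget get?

Take off 80 px of margins, leaving 655 px.
5c = 655 → c = 131 px.
With no column gaps, 2 columns span 2·131 = 262 px.

262 px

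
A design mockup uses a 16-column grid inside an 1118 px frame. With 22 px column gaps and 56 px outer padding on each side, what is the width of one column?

42.25 px

Take off 112 px of margins, leaving 1006 px.
16 columns + 15 column gaps: 16c + 15·22 = 1006.
16c = 1006 − 330 = 676, so c = 42.25 px.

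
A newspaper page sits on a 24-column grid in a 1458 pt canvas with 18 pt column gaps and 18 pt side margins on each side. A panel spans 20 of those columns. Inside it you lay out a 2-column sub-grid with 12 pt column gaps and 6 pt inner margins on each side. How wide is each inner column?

Subtract both margins: 1458 − 2·18 = 1422 pt.
1422 − 23·18 = 1008; ÷24 gives c = 42 pt.
20 columns plus 19 column gaps: 840 + 342 = 1182 pt.
Inner content = 1182 − 2·6 = 1170 pt.
2d + 1·12 = 1170 → 2d = 1158 → d = 579 pt.

579 pt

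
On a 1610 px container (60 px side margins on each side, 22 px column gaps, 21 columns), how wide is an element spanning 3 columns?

194 px

Content width = 1610 − 2·60 = 1490 px.
21 columns + 20 column gaps: 21c + 20·22 = 1490.
21c = 1490 − 440 = 1050, so c = 50 px.
3-column span = 3·50 + 2·22 = 194 px.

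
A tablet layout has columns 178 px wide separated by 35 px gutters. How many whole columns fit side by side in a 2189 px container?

k columns need k·178 + (k−1)·35 = k·213 − 35.
k·213 − 35 ≤ 2189 → k ≤ 2224 / 213 ≈ 10.44, so k = 10.

10 columns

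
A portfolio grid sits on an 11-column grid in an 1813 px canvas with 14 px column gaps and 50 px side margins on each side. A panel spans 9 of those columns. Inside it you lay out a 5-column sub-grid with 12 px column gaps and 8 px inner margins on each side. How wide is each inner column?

Outer content = 1813 − 2·50 = 1713 px.
Subtracting 10 column gaps of 14 leaves 1573 for 11 columns, so c = 143 px.
9 columns plus 8 column gaps: 1287 + 112 = 1399 px.
Inner content = 1399 − 2·8 = 1383 px.
5d + 4·12 = 1383 → 5d = 1335 → d = 267 px.

267 px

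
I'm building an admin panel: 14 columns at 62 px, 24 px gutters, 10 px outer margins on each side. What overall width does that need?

Artboard = 2·10 + 14·62 + 13·24 = 20 + 868 + 312 = 1200 px.

1200 px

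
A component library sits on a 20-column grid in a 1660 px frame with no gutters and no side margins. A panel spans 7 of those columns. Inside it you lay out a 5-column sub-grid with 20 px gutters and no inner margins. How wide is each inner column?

100.2 px

1660 / 20 = 83 px per column.
7-column span = 7·83 = 581 px.
5 columns + 4 gutters: 5d + 4·20 = 581.
5d = 581 − 80 = 501, so d = 100.2 px.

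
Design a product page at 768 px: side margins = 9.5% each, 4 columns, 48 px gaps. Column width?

768 × (1 − 2·9.5%) = 768 × 81% = 622.08 px for the columns.
622.08 − 3·48 = 478.08; ÷4 gives c = 119.52 px.

119.52 px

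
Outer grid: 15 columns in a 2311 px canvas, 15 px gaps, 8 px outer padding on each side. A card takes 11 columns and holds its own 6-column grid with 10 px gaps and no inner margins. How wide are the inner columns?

271.5 px

Take off 16 px of margins, leaving 2295 px.
2295 − 14·15 = 2085; ÷15 gives c = 139 px.
11 columns plus 10 gaps: 1529 + 150 = 1679 px.
Subtracting 5 gaps of 10 leaves 1629 for 6 columns, so d = 271.5 px.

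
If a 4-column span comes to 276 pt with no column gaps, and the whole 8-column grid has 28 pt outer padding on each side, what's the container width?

276 / 4 = 69 pt per column.
Container = 2·28 + 8·69 = 56 + 552 = 608 pt.

608 pt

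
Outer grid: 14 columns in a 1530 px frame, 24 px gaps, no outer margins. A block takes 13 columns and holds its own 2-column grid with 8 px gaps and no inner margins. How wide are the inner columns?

Subtracting 13 gaps of 24 leaves 1218 for 14 columns, so c = 87 px.
13 columns plus 12 gaps: 1131 + 288 = 1419 px.
Subtracting 1 gap of 8 leaves 1411 for 2 columns, so d = 705.5 px.

705.5 px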